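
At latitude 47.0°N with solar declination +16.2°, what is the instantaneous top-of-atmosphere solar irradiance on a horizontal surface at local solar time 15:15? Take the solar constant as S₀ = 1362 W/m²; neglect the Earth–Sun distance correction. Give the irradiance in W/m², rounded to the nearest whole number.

Hour angle H = 15° × (15.25 − 12) = 48.75°.
cos θ_z = sin φ sin δ + cos φ cos δ cos H = (0.7314)(0.2790) + (0.6820)(0.9603)(0.6593) = 0.6359.
Top-of-atmosphere irradiance = S₀ cos θ_z = 1362 × 0.6359 = 866.10 W/m².

866 W/m²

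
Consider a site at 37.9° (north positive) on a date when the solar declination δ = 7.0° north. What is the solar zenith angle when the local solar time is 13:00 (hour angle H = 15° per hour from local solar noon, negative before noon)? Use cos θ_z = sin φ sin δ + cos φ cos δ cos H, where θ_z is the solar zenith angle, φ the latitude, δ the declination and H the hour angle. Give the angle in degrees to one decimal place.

33.8°

Hour angle H = 15° × (13 − 12) = 15.00°.
cos θ_z = sin(37.9°) sin(7.0°) + cos(37.9°) cos(7.0°) cos(15.00°) = 0.0749 + 0.7565 = 0.8314.
θ_z = arccos(0.8314) = 33.76°.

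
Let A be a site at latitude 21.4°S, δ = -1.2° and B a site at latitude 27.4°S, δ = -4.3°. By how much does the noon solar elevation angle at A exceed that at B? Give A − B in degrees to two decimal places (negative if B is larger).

+2.90°

A: 90° − |-21.4 − (-1.2)| = 69.80°.
B: 90° − |-27.4 − (-4.3)| = 66.90°.
A − B = 69.80 − 66.90 = 2.90°.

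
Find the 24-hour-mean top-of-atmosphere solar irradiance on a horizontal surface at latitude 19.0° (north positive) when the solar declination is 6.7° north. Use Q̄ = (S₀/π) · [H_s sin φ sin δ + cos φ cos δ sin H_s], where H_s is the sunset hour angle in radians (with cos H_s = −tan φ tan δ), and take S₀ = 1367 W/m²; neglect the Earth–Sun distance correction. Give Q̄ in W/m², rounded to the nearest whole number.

435 W/m²

−tan φ tan δ = −(0.3443)(0.1175) = -0.0405; H_s = arccos(-0.0405) = 92.32°. In radians, H_s = 1.6113.
H_s sin φ sin δ = 1.6113 × 0.3256 × 0.1167 = 0.0612.
cos φ cos δ sin H_s = 0.9455 × 0.9932 × 0.9992 = 0.9383.
Q̄ = (1367/π) × (0.0612 + 0.9383) = 435.13 × 0.9995 = 434.91 W/m².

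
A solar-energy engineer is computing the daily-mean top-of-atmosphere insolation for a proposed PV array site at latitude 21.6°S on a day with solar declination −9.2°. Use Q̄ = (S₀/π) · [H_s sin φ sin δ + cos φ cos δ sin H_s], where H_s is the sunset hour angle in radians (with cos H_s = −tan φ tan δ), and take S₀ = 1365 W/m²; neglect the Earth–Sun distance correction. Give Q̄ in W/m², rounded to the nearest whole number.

440 W/m²

cos H_s = −tan(-21.6°) · tan(-9.2°) = -0.0641, so H_s = arccos(-0.0641) = 93.68°. In radians, H_s = 1.6350.
H_s sin φ sin δ = 1.6350 × -0.3681 × -0.1599 = 0.0962.
cos φ cos δ sin H_s = 0.9298 × 0.9871 × 0.9979 = 0.9159.
Q̄ = (1365/π) × (0.0962 + 0.9159) = 434.49 × 1.0121 = 439.75 W/m².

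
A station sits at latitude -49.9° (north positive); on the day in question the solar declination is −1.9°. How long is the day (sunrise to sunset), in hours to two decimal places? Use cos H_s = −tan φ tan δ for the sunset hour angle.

The sunset hour angle satisfies cos H_s = −tan φ tan δ = -0.0394, giving H_s = 92.26°.
Day length = 2 H_s / 15° h⁻¹ = 184.52° / 15 = 12.301 h.

12.30 hours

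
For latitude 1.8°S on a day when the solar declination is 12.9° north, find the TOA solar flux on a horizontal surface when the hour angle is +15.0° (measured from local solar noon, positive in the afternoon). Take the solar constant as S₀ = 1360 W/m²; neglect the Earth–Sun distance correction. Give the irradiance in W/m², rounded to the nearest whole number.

cos θ_z = sin φ sin δ + cos φ cos δ cos H = (-0.0314)(0.2233) + (0.9995)(0.9748)(0.9659) = 0.9341.
Top-of-atmosphere irradiance = S₀ cos θ_z = 1360 × 0.9341 = 1270.38 W/m².

1270 W/m²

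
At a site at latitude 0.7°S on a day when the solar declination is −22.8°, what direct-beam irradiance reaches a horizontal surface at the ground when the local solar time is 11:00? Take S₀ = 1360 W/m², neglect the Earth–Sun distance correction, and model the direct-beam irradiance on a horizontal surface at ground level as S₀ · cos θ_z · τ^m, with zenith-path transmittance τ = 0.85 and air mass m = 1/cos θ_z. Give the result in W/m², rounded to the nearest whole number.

Hour angle H = 15° × (11 − 12) = -15.00°.
With φ = -0.7°, δ = -22.8°, H = -15.00°: sin φ sin δ = 0.0047, cos φ cos δ cos H = 0.8904, so cos θ_z = 0.8951.
Air mass m = 1/cos θ_z = 1/0.8951 = 1.117; τ^m = 0.85^1.117 = 0.8340.
Surface direct beam = 1360 × 0.8951 × 0.8340 = 1015.26 W/m².

1015 W/m²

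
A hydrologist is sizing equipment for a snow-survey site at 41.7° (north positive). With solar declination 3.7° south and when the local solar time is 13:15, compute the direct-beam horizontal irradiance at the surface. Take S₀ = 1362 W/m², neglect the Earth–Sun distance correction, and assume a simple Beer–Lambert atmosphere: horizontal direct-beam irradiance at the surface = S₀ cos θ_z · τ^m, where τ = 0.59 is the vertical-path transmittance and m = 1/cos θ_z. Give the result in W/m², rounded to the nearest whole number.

407 W/m²

Hour angle H = 15° × (13.25 − 12) = 18.75°.
cos θ_z = sin(41.7°) sin(-3.7°) + cos(41.7°) cos(-3.7°) cos(18.75°) = -0.0429 + 0.7055 = 0.6626.
Air mass m = 1/cos θ_z = 1/0.6626 = 1.509; τ^m = 0.59^1.509 = 0.4510.
Surface direct beam = 1362 × 0.6626 × 0.4510 = 407.01 W/m².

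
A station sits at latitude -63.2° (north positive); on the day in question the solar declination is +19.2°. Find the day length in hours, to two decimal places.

−tan φ tan δ = −(-1.9797)(0.3482) = 0.6893; H_s = arccos(0.6893) = 46.43°.
Day length = 2 H_s / 15° h⁻¹ = 92.86° / 15 = 6.191 h.

6.19 hours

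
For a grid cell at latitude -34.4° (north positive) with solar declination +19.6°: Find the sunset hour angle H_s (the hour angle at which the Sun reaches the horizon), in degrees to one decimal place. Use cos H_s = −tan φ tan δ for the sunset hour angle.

−tan φ tan δ = −(-0.6847)(0.3561) = 0.2438; H_s = arccos(0.2438) = 75.89°.

75.9°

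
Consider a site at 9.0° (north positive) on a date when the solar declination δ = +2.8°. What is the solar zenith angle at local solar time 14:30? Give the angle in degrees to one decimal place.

37.8°

Hour angle H = 15° × (14.5 − 12) = 37.50°.
cos θ_z = sin φ sin δ + cos φ cos δ cos H = (0.1564)(0.0488) + (0.9877)(0.9988)(0.7934) = 0.7903.
θ_z = arccos(0.7903) = 37.79°.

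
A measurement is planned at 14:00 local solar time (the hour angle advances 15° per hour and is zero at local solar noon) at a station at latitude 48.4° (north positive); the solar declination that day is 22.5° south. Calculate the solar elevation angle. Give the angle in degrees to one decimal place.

14.2°

Hour angle H = 15° × (14 − 12) = 30.00°.
cos θ_z = sin(48.4°) sin(-22.5°) + cos(48.4°) cos(-22.5°) cos(30.00°) = -0.2862 + 0.5312 = 0.2450.
θ_z = arccos(0.2450) = 75.82°, so the elevation is 90° − 75.82° = 14.18°.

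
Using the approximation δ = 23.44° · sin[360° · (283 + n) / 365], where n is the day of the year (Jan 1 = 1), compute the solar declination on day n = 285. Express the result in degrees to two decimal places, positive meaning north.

360 × (283 + 285) / 365 = 560.219°; sin(560.219°) = -0.3456.
δ = 23.44 × -0.3456 = -8.101° ≈ -8.10°.

-8.10°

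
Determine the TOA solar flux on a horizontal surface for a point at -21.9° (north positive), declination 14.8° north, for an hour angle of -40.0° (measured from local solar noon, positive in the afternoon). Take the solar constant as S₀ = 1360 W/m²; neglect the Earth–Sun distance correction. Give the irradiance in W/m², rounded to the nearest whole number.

cos θ_z = sin(-21.9°) sin(14.8°) + cos(-21.9°) cos(14.8°) cos(-40.00°) = -0.0953 + 0.6872 = 0.5919.
Top-of-atmosphere irradiance = S₀ cos θ_z = 1360 × 0.5919 = 804.98 W/m².

805 W/m²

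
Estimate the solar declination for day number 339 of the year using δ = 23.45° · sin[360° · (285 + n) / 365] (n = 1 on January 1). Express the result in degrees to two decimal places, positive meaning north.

360 × (285 + 339) / 365 = 615.452°; sin(615.452°) = -0.9679.
δ = 23.45 × -0.9679 = -22.697° ≈ -22.70°.

-22.70°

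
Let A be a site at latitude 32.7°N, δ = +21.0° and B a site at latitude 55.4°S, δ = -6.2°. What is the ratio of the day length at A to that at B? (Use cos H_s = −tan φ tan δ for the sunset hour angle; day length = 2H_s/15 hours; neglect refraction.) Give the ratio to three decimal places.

A: H_s = arccos(−tan 32.7° · tan 21.0°) = 104.27°, so 2H_s/15 = 13.9027 h.
B: H_s = arccos(−tan -55.4° · tan -6.2°) = 99.06°, so 2H_s/15 = 13.2080 h.
Ratio A/B = 13.9027 / 13.2080 = 1.0526.

1.053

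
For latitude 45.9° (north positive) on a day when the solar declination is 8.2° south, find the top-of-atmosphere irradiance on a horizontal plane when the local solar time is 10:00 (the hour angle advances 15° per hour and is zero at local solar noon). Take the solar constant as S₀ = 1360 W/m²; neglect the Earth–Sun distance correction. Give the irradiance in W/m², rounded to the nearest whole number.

672 W/m²

Hour angle H = 15° × (10 − 12) = -30.00°.
cos θ_z = sin(45.9°) sin(-8.2°) + cos(45.9°) cos(-8.2°) cos(-30.00°) = -0.1024 + 0.5965 = 0.4941.
Top-of-atmosphere irradiance = S₀ cos θ_z = 1360 × 0.4941 = 671.98 W/m².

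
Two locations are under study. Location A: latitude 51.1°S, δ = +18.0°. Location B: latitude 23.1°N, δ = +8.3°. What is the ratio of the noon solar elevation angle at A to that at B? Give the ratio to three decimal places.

A: 90° − |-51.1 − (18.0)| = 20.90°.
B: 90° − |23.1 − (8.3)| = 75.20°.
Ratio A/B = 20.9000 / 75.2000 = 0.2779.

0.278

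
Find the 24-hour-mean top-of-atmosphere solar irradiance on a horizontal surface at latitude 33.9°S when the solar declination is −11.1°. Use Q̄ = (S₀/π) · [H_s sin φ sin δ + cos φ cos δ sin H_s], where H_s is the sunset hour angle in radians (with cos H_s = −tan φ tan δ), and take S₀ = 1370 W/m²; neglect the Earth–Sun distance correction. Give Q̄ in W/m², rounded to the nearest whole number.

cos H_s = −tan(-33.9°) · tan(-11.1°) = -0.1318, so H_s = arccos(-0.1318) = 97.57°. In radians, H_s = 1.7029.
H_s sin φ sin δ = 1.7029 × -0.5577 × -0.1925 = 0.1828.
cos φ cos δ sin H_s = 0.8300 × 0.9813 × 0.9913 = 0.8074.
Q̄ = (1370/π) × (0.1828 + 0.8074) = 436.08 × 0.9902 = 431.81 W/m².

432 W/m²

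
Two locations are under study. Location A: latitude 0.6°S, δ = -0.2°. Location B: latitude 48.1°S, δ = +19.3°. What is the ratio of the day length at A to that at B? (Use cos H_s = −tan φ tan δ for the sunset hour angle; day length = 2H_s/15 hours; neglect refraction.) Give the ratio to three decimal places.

1.343

A: H_s = arccos(−tan -0.6° · tan -0.2°) = 90.00°, so 2H_s/15 = 12.0000 h.
B: H_s = arccos(−tan -48.1° · tan 19.3°) = 67.03°, so 2H_s/15 = 8.9373 h.
Ratio A/B = 12.0000 / 8.9373 = 1.3427.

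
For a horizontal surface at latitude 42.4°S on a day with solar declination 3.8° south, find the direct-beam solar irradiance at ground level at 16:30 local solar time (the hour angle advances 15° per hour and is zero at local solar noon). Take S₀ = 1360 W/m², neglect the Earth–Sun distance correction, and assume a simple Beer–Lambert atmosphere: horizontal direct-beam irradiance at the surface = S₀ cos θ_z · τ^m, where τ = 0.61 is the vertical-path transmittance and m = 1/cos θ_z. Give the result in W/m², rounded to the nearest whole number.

98 W/m²

Hour angle H = 15° × (16.5 − 12) = 67.50°.
cos θ_z = sin(-42.4°) sin(-3.8°) + cos(-42.4°) cos(-3.8°) cos(67.50°) = 0.0447 + 0.2820 = 0.3267.
Air mass m = 1/cos θ_z = 1/0.3267 = 3.061; τ^m = 0.61^3.061 = 0.2202.
Surface direct beam = 1360 × 0.3267 × 0.2202 = 97.84 W/m².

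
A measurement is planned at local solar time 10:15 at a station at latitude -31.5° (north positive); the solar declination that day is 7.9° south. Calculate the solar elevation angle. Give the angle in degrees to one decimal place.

56.0°

Hour angle H = 15° × (10.25 − 12) = -26.25°.
cos θ_z = sin φ sin δ + cos φ cos δ cos H = (-0.5225)(-0.1374) + (0.8526)(0.9905)(0.8969) = 0.8292.
θ_z = arccos(0.8292) = 33.98°, so the elevation is 90° − 33.98° = 56.02°.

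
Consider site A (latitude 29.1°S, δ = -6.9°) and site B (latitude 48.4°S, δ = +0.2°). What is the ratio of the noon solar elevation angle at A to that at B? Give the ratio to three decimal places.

1.638

A: 90° − |-29.1 − (-6.9)| = 67.80°.
B: 90° − |-48.4 − (0.2)| = 41.40°.
Ratio A/B = 67.8000 / 41.4000 = 1.6377.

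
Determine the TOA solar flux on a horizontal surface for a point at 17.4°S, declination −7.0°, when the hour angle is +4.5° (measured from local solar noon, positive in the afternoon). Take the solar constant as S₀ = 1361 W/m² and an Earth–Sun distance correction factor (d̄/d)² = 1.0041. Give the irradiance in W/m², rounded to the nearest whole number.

1340 W/m²

cos θ_z = sin(-17.4°) sin(-7.0°) + cos(-17.4°) cos(-7.0°) cos(4.50°) = 0.0364 + 0.9442 = 0.9806.
Top-of-atmosphere irradiance = S₀ (d̄/d)² cos θ_z = 1361 × 1.0041 × 0.9806 = 1340.07 W/m².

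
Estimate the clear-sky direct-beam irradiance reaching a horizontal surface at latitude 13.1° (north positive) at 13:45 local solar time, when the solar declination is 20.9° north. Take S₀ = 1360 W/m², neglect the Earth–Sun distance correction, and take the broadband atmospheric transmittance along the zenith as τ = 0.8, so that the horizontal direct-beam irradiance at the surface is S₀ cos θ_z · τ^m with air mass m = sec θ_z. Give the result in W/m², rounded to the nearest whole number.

951 W/m²

Hour angle H = 15° × (13.75 − 12) = 26.25°.
cos θ_z = sin φ sin δ + cos φ cos δ cos H = (0.2267)(0.3567) + (0.9740)(0.9342)(0.8969) = 0.8970.
Air mass m = 1/cos θ_z = 1/0.8970 = 1.115; τ^m = 0.8^1.115 = 0.7797.
Surface direct beam = 1360 × 0.8970 × 0.7797 = 951.17 W/m².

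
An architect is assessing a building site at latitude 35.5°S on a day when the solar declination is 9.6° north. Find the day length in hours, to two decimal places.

The sunset hour angle satisfies cos H_s = −tan φ tan δ = 0.1206, giving H_s = 83.07°.
Day length = 2 H_s / 15° h⁻¹ = 166.14° / 15 = 11.076 h.

11.08 hours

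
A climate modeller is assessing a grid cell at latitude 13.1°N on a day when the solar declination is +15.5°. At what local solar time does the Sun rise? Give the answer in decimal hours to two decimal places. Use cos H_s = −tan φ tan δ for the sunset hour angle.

5.75 h

The sunset hour angle satisfies cos H_s = −tan φ tan δ = -0.0645, giving H_s = 93.70°.
Sunrise is at 12 − H_s/15 = 12 − 6.247 = 5.753 h local solar time.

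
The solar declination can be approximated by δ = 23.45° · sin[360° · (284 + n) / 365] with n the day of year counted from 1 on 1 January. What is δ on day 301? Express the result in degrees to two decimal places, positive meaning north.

360 × (284 + 301) / 365 = 576.986°; sin(576.986°) = -0.6016.
δ = 23.45 × -0.6016 = -14.108° ≈ -14.11°.

-14.11°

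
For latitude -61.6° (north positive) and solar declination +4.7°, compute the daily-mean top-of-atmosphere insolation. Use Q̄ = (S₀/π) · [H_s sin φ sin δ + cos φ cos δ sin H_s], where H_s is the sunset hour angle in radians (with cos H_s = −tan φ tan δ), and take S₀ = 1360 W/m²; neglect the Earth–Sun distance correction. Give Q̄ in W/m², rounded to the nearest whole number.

The sunset hour angle satisfies cos H_s = −tan φ tan δ = 0.1521, giving H_s = 81.25°. In radians, H_s = 1.4181.
H_s sin φ sin δ = 1.4181 × -0.8796 × 0.0819 = -0.1022.
cos φ cos δ sin H_s = 0.4756 × 0.9966 × 0.9884 = 0.4685.
Q̄ = (1360/π) × (-0.1022 + 0.4685) = 432.90 × 0.3663 = 158.57 W/m².

159 W/m²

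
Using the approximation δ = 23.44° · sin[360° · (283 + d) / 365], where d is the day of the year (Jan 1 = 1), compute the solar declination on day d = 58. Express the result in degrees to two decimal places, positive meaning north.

360 × (283 + 58) / 365 = 336.329°; sin(336.329°) = -0.4015.
δ = 23.44 × -0.4015 = -9.411° ≈ -9.41°.

-9.41°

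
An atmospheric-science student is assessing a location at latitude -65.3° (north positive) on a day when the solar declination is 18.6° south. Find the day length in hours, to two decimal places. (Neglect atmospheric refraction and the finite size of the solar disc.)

cos H_s = −tan(-65.3°) · tan(-18.6°) = -0.7317, so H_s = arccos(-0.7317) = 137.03°.
Day length = 2 H_s / 15° h⁻¹ = 274.06° / 15 = 18.271 h.

18.27 hours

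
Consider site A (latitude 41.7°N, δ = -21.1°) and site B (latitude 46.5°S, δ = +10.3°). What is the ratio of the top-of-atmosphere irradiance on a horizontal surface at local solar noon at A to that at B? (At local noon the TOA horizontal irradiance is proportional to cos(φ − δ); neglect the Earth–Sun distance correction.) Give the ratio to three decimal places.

0.835

A: cos θ_z = cos(41.7° − (-21.1°)) = 0.4571.
B: cos θ_z = cos(-46.5° − (10.3°)) = 0.5476.
Ratio A/B = 0.4571 / 0.5476 = 0.8347.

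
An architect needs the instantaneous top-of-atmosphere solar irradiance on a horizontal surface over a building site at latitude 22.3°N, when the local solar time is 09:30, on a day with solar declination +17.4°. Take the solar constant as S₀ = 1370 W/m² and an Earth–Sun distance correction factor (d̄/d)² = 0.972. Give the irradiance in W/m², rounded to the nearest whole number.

1084 W/m²

Hour angle H = 15° × (9.5 − 12) = -37.50°.
cos θ_z = sin φ sin δ + cos φ cos δ cos H = (0.3795)(0.2990) + (0.9252)(0.9542)(0.7934) = 0.8139.
Top-of-atmosphere irradiance = S₀ (d̄/d)² cos θ_z = 1370 × 0.972 × 0.8139 = 1083.82 W/m².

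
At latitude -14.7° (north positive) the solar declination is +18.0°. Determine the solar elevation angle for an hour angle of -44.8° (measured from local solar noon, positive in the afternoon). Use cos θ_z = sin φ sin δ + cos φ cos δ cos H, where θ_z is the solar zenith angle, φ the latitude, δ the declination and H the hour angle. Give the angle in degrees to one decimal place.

With φ = -14.7°, δ = 18.0°, H = -44.80°: sin φ sin δ = -0.0784, cos φ cos δ cos H = 0.6528, so cos θ_z = 0.5744.
θ_z = arccos(0.5744) = 54.94°, so the elevation is 90° − 54.94° = 35.06°.

35.1°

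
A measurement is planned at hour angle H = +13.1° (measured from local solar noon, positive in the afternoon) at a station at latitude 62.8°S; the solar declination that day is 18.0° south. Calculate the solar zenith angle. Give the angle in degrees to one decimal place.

45.7°

cos θ_z = sin(-62.8°) sin(-18.0°) + cos(-62.8°) cos(-18.0°) cos(13.10°) = 0.2748 + 0.4234 = 0.6982.
θ_z = arccos(0.6982) = 45.72°.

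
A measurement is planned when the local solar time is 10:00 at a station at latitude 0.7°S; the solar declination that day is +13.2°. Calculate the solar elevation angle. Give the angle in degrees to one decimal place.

Hour angle H = 15° × (10 − 12) = -30.00°.
cos θ_z = sin(-0.7°) sin(13.2°) + cos(-0.7°) cos(13.2°) cos(-30.00°) = -0.0028 + 0.8431 = 0.8403.
θ_z = arccos(0.8403) = 32.83°, so the elevation is 90° − 32.83° = 57.17°.

57.2°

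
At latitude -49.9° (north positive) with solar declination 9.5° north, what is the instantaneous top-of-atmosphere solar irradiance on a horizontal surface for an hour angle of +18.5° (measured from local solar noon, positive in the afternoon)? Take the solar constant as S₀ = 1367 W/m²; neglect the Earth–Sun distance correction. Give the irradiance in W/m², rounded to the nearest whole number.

With φ = -49.9°, δ = 9.5°, H = 18.50°: sin φ sin δ = -0.1262, cos φ cos δ cos H = 0.6025, so cos θ_z = 0.4763.
Top-of-atmosphere irradiance = S₀ cos θ_z = 1367 × 0.4763 = 651.10 W/m².

651 W/m²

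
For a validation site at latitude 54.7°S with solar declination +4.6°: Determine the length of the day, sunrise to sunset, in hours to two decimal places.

cos H_s = −tan(-54.7°) · tan(4.6°) = 0.1136, so H_s = arccos(0.1136) = 83.48°.
Day length = 2 H_s / 15° h⁻¹ = 166.96° / 15 = 11.131 h.

11.13 hours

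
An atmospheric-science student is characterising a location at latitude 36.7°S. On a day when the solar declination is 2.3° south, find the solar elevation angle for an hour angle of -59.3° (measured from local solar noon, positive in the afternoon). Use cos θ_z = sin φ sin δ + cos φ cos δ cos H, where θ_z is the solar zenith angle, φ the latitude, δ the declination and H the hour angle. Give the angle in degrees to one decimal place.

cos θ_z = sin(-36.7°) sin(-2.3°) + cos(-36.7°) cos(-2.3°) cos(-59.30°) = 0.0240 + 0.4090 = 0.4330.
θ_z = arccos(0.4330) = 64.34°, so the elevation is 90° − 64.34° = 25.66°.

25.7°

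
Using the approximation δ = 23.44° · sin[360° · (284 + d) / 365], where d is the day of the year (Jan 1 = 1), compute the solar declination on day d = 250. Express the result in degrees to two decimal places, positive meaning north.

+5.40°

360 × (284 + 250) / 365 = 526.685°; sin(526.685°) = 0.2303.
δ = 23.44 × 0.2303 = 5.398° ≈ +5.40°.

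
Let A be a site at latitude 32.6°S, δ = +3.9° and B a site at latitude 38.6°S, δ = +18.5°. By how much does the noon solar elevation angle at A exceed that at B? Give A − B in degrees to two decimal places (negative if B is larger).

A: 90° − |-32.6 − (3.9)| = 53.50°.
B: 90° − |-38.6 − (18.5)| = 32.90°.
A − B = 53.50 − 32.90 = 20.60°.

+20.60°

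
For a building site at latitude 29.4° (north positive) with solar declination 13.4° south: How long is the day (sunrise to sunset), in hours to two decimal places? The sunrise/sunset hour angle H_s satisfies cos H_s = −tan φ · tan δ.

cos H_s = −tan(29.4°) · tan(-13.4°) = 0.1342, so H_s = arccos(0.1342) = 82.29°.
Day length = 2 H_s / 15° h⁻¹ = 164.58° / 15 = 10.972 h.

10.97 hours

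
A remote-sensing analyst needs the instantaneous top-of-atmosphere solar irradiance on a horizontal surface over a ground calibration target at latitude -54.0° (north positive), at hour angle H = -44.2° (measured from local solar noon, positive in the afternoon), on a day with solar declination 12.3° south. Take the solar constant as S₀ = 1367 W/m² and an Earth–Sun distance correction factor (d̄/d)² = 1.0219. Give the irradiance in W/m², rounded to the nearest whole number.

816 W/m²

cos θ_z = sin(-54.0°) sin(-12.3°) + cos(-54.0°) cos(-12.3°) cos(-44.20°) = 0.1723 + 0.4117 = 0.5840.
Top-of-atmosphere irradiance = S₀ (d̄/d)² cos θ_z = 1367 × 1.0219 × 0.5840 = 815.81 W/m².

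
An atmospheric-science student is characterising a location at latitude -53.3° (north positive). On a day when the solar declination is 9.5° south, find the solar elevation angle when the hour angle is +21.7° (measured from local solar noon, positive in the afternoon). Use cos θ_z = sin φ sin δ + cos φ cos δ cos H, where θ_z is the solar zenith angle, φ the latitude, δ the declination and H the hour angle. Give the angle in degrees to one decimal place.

cos θ_z = sin φ sin δ + cos φ cos δ cos H = (-0.8018)(-0.1650) + (0.5976)(0.9863)(0.9291) = 0.6799.
θ_z = arccos(0.6799) = 47.16°, so the elevation is 90° − 47.16° = 42.84°.

42.8°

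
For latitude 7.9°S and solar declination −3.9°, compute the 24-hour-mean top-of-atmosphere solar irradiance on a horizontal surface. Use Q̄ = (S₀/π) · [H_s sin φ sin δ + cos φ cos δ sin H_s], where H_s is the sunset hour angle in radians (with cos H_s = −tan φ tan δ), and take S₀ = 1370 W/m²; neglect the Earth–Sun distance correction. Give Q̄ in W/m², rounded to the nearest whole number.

The sunset hour angle satisfies cos H_s = −tan φ tan δ = -0.0095, giving H_s = 90.54°. In radians, H_s = 1.5802.
H_s sin φ sin δ = 1.5802 × -0.1374 × -0.0680 = 0.0148.
cos φ cos δ sin H_s = 0.9905 × 0.9977 × 1.0000 = 0.9882.
Q̄ = (1370/π) × (0.0148 + 0.9882) = 436.08 × 1.0030 = 437.39 W/m².

437 W/m²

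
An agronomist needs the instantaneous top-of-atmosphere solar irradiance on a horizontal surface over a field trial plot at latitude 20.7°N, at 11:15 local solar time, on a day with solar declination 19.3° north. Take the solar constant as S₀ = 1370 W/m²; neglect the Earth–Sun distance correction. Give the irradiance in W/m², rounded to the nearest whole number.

Hour angle H = 15° × (11.25 − 12) = -11.25°.
cos θ_z = sin(20.7°) sin(19.3°) + cos(20.7°) cos(19.3°) cos(-11.25°) = 0.1168 + 0.8659 = 0.9827.
Top-of-atmosphere irradiance = S₀ cos θ_z = 1370 × 0.9827 = 1346.30 W/m².

1346 W/m²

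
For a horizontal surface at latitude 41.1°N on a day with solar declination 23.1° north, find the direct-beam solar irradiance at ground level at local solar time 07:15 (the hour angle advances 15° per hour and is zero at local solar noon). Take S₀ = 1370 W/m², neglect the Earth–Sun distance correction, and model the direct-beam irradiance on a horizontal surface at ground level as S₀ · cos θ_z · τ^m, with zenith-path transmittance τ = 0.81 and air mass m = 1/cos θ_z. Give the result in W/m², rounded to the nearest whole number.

425 W/m²

Hour angle H = 15° × (7.25 − 12) = -71.25°.
cos θ_z = sin(41.1°) sin(23.1°) + cos(41.1°) cos(23.1°) cos(-71.25°) = 0.2579 + 0.2228 = 0.4807.
Air mass m = 1/cos θ_z = 1/0.4807 = 2.080; τ^m = 0.81^2.080 = 0.6451.
Surface direct beam = 1370 × 0.4807 × 0.6451 = 424.84 W/m².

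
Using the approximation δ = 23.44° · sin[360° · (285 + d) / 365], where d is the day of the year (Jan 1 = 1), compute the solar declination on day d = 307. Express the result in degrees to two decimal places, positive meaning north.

360 × (285 + 307) / 365 = 583.890°; sin(583.890°) = -0.6933.
δ = 23.44 × -0.6933 = -16.251° ≈ -16.25°.

-16.25°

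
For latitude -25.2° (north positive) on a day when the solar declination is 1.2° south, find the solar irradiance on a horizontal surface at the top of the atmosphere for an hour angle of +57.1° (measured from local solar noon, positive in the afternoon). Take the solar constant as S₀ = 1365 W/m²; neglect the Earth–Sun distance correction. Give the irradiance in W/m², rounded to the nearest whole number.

cos θ_z = sin φ sin δ + cos φ cos δ cos H = (-0.4258)(-0.0209) + (0.9048)(0.9998)(0.5432) = 0.5003.
Top-of-atmosphere irradiance = S₀ cos θ_z = 1365 × 0.5003 = 682.91 W/m².

683 W/m²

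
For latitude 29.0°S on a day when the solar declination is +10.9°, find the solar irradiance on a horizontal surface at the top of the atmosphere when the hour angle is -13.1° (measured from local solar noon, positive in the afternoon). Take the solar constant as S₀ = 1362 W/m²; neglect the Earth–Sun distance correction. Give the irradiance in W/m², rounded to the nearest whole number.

With φ = -29.0°, δ = 10.9°, H = -13.10°: sin φ sin δ = -0.0917, cos φ cos δ cos H = 0.8365, so cos θ_z = 0.7448.
Top-of-atmosphere irradiance = S₀ cos θ_z = 1362 × 0.7448 = 1014.42 W/m².

1014 W/m²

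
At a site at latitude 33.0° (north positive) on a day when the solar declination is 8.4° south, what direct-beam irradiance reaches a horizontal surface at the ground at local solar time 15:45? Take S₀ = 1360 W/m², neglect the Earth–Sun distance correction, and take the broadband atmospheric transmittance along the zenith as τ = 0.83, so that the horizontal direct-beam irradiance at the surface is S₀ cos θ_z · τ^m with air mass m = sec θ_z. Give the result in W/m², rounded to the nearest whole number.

318 W/m²

Hour angle H = 15° × (15.75 − 12) = 56.25°.
cos θ_z = sin φ sin δ + cos φ cos δ cos H = (0.5446)(-0.1461) + (0.8387)(0.9893)(0.5556) = 0.3814.
Air mass m = 1/cos θ_z = 1/0.3814 = 2.622; τ^m = 0.83^2.622 = 0.6135.
Surface direct beam = 1360 × 0.3814 × 0.6135 = 318.22 W/m².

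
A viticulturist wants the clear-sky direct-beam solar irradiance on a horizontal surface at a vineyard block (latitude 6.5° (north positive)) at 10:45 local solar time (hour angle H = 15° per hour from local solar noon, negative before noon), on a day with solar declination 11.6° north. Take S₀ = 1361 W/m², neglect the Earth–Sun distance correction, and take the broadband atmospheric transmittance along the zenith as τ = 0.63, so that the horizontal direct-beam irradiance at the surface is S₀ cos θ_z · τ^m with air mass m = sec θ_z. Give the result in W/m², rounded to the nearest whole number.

788 W/m²

Hour angle H = 15° × (10.75 − 12) = -18.75°.
With φ = 6.5°, δ = 11.6°, H = -18.75°: sin φ sin δ = 0.0228, cos φ cos δ cos H = 0.9216, so cos θ_z = 0.9444.
Air mass m = 1/cos θ_z = 1/0.9444 = 1.059; τ^m = 0.63^1.059 = 0.6131.
Surface direct beam = 1361 × 0.9444 × 0.6131 = 788.03 W/m².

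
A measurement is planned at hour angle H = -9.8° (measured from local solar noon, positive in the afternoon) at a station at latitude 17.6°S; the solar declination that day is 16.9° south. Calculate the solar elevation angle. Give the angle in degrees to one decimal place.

With φ = -17.6°, δ = -16.9°, H = -9.80°: sin φ sin δ = 0.0879, cos φ cos δ cos H = 0.8987, so cos θ_z = 0.9866.
θ_z = arccos(0.9866) = 9.39°, so the elevation is 90° − 9.39° = 80.61°.

80.6°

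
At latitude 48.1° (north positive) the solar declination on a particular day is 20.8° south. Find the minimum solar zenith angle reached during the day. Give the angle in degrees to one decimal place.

68.9°

At local solar noon the hour angle is zero, so the zenith angle is |φ − δ| = |48.1° − (-20.8°)| = 68.9°.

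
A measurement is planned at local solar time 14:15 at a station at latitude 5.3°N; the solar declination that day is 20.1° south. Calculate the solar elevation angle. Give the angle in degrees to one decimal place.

48.2°

Hour angle H = 15° × (14.25 − 12) = 33.75°.
cos θ_z = sin φ sin δ + cos φ cos δ cos H = (0.0924)(-0.3437) + (0.9957)(0.9391)(0.8315) = 0.7457.
θ_z = arccos(0.7457) = 41.78°, so the elevation is 90° − 41.78° = 48.22°.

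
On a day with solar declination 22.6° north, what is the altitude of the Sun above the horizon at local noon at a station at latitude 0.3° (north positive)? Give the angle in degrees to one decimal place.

67.7°

At local solar noon the hour angle is zero, so the elevation is 90° − |φ − δ| = 90° − |0.3° − (22.6°)| = 90° − 22.3° = 67.7°.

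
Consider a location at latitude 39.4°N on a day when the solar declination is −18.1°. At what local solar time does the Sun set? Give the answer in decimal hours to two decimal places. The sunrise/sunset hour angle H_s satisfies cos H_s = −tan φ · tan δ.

16.96 h

−tan φ tan δ = −(0.8214)(-0.3269) = 0.2685; H_s = arccos(0.2685) = 74.42°.
Sunset is at 12 + H_s/15 = 12 + 4.961 = 16.961 h local solar time.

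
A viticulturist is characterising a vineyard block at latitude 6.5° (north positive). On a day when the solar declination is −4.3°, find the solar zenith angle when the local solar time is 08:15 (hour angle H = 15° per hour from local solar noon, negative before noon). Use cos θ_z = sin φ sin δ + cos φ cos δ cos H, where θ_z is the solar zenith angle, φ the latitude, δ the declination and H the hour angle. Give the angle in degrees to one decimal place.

57.2°

Hour angle H = 15° × (8.25 − 12) = -56.25°.
cos θ_z = sin(6.5°) sin(-4.3°) + cos(6.5°) cos(-4.3°) cos(-56.25°) = -0.0085 + 0.5504 = 0.5419.
θ_z = arccos(0.5419) = 57.19°.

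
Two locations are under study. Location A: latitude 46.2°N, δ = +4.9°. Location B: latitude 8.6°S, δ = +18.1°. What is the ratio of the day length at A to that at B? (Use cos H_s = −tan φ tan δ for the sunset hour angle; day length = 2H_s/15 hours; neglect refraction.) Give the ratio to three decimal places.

1.091

A: H_s = arccos(−tan 46.2° · tan 4.9°) = 95.13°, so 2H_s/15 = 12.6840 h.
B: H_s = arccos(−tan -8.6° · tan 18.1°) = 87.17°, so 2H_s/15 = 11.6227 h.
Ratio A/B = 12.6840 / 11.6227 = 1.0913.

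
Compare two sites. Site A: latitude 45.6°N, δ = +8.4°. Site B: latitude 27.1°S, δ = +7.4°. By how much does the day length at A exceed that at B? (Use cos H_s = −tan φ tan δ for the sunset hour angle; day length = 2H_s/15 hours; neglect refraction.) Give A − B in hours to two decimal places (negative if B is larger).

A: H_s = arccos(−tan 45.6° · tan 8.4°) = 98.67°, so 2H_s/15 = 13.1560 h.
B: H_s = arccos(−tan -27.1° · tan 7.4°) = 86.19°, so 2H_s/15 = 11.4920 h.
A − B = 13.1560 − 11.4920 = 1.6640 h.

+1.66 h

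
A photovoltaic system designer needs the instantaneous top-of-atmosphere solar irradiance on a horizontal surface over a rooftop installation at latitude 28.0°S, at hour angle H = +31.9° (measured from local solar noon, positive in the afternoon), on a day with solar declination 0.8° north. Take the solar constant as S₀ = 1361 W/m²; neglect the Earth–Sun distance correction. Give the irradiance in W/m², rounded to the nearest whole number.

cos θ_z = sin(-28.0°) sin(0.8°) + cos(-28.0°) cos(0.8°) cos(31.90°) = -0.0066 + 0.7495 = 0.7429.
Top-of-atmosphere irradiance = S₀ cos θ_z = 1361 × 0.7429 = 1011.09 W/m².

1011 W/m²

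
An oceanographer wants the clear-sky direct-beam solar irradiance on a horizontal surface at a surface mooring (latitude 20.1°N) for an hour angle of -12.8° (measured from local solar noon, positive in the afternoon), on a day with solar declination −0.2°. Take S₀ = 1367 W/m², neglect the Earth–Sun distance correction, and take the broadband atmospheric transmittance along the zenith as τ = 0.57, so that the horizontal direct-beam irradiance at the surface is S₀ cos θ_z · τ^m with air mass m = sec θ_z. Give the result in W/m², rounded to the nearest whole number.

676 W/m²

cos θ_z = sin(20.1°) sin(-0.2°) + cos(20.1°) cos(-0.2°) cos(-12.80°) = -0.0012 + 0.9158 = 0.9146.
Air mass m = 1/cos θ_z = 1/0.9146 = 1.093; τ^m = 0.57^1.093 = 0.5410.
Surface direct beam = 1367 × 0.9146 × 0.5410 = 676.39 W/m².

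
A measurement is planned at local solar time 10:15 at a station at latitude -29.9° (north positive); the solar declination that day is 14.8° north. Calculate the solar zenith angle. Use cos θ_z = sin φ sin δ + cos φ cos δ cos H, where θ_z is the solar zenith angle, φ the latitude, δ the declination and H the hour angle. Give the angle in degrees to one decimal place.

Hour angle H = 15° × (10.25 − 12) = -26.25°.
cos θ_z = sin(-29.9°) sin(14.8°) + cos(-29.9°) cos(14.8°) cos(-26.25°) = -0.1273 + 0.7517 = 0.6244.
θ_z = arccos(0.6244) = 51.36°.

51.4°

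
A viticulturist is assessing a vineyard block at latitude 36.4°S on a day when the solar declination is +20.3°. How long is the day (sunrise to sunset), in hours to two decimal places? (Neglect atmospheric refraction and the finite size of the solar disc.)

cos H_s = −tan(-36.4°) · tan(20.3°) = 0.2727, so H_s = arccos(0.2727) = 74.18°.
Day length = 2 H_s / 15° h⁻¹ = 148.36° / 15 = 9.891 h.

9.89 hours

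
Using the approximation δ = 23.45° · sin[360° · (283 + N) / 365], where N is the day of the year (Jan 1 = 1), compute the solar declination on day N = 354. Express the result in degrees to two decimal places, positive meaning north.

-23.44°

360 × (283 + 354) / 365 = 628.274°; sin(628.274°) = -0.9995.
δ = 23.45 × -0.9995 = -23.438° ≈ -23.44°.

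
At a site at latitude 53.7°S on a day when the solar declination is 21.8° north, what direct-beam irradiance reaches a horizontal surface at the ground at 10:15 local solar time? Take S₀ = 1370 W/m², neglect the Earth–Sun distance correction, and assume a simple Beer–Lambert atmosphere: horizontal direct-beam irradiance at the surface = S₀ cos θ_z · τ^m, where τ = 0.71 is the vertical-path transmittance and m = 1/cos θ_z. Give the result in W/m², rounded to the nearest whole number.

Hour angle H = 15° × (10.25 − 12) = -26.25°.
cos θ_z = sin(-53.7°) sin(21.8°) + cos(-53.7°) cos(21.8°) cos(-26.25°) = -0.2993 + 0.4930 = 0.1937.
Air mass m = 1/cos θ_z = 1/0.1937 = 5.163; τ^m = 0.71^5.163 = 0.1706.
Surface direct beam = 1370 × 0.1937 × 0.1706 = 45.27 W/m².

45 W/m²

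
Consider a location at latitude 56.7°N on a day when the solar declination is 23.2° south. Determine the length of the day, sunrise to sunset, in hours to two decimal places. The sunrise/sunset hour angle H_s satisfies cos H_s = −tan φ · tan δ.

6.57 hours

−tan φ tan δ = −(1.5224)(-0.4286) = 0.6525; H_s = arccos(0.6525) = 49.27°.
Day length = 2 H_s / 15° h⁻¹ = 98.54° / 15 = 6.569 h.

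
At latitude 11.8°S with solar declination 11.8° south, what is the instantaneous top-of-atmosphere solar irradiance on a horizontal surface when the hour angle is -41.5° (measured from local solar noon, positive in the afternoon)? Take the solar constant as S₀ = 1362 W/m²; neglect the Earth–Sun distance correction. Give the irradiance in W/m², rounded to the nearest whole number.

1034 W/m²

cos θ_z = sin φ sin δ + cos φ cos δ cos H = (-0.2045)(-0.2045) + (0.9789)(0.9789)(0.7490) = 0.7595.
Top-of-atmosphere irradiance = S₀ cos θ_z = 1362 × 0.7595 = 1034.44 W/m².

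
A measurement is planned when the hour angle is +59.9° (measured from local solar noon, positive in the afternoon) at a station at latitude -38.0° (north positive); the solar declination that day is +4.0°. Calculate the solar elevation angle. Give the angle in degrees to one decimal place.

With φ = -38.0°, δ = 4.0°, H = 59.90°: sin φ sin δ = -0.0429, cos φ cos δ cos H = 0.3942, so cos θ_z = 0.3513.
θ_z = arccos(0.3513) = 69.43°, so the elevation is 90° − 69.43° = 20.57°.

20.6°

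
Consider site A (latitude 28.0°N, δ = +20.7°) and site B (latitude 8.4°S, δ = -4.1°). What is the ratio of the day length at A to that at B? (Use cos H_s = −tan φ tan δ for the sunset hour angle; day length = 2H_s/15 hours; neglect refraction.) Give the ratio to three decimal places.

A: H_s = arccos(−tan 28.0° · tan 20.7°) = 101.59°, so 2H_s/15 = 13.5453 h.
B: H_s = arccos(−tan -8.4° · tan -4.1°) = 90.61°, so 2H_s/15 = 12.0813 h.
Ratio A/B = 13.5453 / 12.0813 = 1.1212.

1.121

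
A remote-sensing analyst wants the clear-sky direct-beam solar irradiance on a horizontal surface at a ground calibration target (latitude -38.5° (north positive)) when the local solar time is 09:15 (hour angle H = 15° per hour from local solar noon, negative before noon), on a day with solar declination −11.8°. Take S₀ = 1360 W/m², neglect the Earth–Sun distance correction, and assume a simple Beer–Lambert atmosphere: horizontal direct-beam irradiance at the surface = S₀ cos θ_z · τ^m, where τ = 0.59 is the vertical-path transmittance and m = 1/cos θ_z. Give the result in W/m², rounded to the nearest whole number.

Hour angle H = 15° × (9.25 − 12) = -41.25°.
cos θ_z = sin φ sin δ + cos φ cos δ cos H = (-0.6225)(-0.2045) + (0.7826)(0.9789)(0.7518) = 0.7032.
Air mass m = 1/cos θ_z = 1/0.7032 = 1.422; τ^m = 0.59^1.422 = 0.4722.
Surface direct beam = 1360 × 0.7032 × 0.4722 = 451.59 W/m².

452 W/m²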